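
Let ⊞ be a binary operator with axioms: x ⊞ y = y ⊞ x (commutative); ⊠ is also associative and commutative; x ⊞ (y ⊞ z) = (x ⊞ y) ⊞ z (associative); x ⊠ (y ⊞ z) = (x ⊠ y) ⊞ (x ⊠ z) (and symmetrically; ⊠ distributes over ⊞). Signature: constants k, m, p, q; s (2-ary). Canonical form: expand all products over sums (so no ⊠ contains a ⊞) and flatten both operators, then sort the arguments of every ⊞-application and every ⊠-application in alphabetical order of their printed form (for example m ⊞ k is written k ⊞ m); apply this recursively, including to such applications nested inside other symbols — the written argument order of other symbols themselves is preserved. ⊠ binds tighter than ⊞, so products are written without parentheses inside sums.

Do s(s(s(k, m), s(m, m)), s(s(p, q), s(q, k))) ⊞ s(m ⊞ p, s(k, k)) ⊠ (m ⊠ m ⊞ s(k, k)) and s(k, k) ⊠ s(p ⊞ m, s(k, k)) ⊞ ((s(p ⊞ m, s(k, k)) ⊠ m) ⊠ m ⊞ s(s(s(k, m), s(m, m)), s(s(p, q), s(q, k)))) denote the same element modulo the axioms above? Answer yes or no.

Left:  s(s(s(k, m), s(m, m)), s(s(p, q), s(q, k))) ⊞ s(m ⊞ p, s(k, k)) ⊠ (m ⊠ m ⊞ s(k, k))
  Expand:  s(s(s(k, m), s(m, m)), s(s(p, q), s(q, k))) ⊞ m ⊠ m ⊠ s(m ⊞ p, s(k, k)) ⊞ s(k, k) ⊠ s(m ⊞ p, s(k, k))
  Sort arguments:  m ⊠ m ⊠ s(m ⊞ p, s(k, k)) ⊞ s(k, k) ⊠ s(m ⊞ p, s(k, k)) ⊞ s(s(s(k, m), s(m, m)), s(s(p, q), s(q, k)))
Right:  s(k, k) ⊠ s(p ⊞ m, s(k, k)) ⊞ ((s(p ⊞ m, s(k, k)) ⊠ m) ⊠ m ⊞ s(s(s(k, m), s(m, m)), s(s(p, q), s(q, k))))
  Merge nested applications:  s(k, k) ⊠ s(m ⊞ p, s(k, k)) ⊞ m ⊠ m ⊠ s(m ⊞ p, s(k, k)) ⊞ s(s(s(k, m), s(m, m)), s(s(p, q), s(q, k)))
  Sort:  m ⊠ m ⊠ s(m ⊞ p, s(k, k)) ⊞ s(k, k) ⊠ s(m ⊞ p, s(k, k)) ⊞ s(s(s(k, m), s(m, m)), s(s(p, q), s(q, k)))

Answer: yes — both canonical forms are m ⊠ m ⊠ s(m ⊞ p, s(k, k)) ⊞ s(k, k) ⊠ s(m ⊞ p, s(k, k)) ⊞ s(s(s(k, m), s(m, m)), s(s(p, q), s(q, k)))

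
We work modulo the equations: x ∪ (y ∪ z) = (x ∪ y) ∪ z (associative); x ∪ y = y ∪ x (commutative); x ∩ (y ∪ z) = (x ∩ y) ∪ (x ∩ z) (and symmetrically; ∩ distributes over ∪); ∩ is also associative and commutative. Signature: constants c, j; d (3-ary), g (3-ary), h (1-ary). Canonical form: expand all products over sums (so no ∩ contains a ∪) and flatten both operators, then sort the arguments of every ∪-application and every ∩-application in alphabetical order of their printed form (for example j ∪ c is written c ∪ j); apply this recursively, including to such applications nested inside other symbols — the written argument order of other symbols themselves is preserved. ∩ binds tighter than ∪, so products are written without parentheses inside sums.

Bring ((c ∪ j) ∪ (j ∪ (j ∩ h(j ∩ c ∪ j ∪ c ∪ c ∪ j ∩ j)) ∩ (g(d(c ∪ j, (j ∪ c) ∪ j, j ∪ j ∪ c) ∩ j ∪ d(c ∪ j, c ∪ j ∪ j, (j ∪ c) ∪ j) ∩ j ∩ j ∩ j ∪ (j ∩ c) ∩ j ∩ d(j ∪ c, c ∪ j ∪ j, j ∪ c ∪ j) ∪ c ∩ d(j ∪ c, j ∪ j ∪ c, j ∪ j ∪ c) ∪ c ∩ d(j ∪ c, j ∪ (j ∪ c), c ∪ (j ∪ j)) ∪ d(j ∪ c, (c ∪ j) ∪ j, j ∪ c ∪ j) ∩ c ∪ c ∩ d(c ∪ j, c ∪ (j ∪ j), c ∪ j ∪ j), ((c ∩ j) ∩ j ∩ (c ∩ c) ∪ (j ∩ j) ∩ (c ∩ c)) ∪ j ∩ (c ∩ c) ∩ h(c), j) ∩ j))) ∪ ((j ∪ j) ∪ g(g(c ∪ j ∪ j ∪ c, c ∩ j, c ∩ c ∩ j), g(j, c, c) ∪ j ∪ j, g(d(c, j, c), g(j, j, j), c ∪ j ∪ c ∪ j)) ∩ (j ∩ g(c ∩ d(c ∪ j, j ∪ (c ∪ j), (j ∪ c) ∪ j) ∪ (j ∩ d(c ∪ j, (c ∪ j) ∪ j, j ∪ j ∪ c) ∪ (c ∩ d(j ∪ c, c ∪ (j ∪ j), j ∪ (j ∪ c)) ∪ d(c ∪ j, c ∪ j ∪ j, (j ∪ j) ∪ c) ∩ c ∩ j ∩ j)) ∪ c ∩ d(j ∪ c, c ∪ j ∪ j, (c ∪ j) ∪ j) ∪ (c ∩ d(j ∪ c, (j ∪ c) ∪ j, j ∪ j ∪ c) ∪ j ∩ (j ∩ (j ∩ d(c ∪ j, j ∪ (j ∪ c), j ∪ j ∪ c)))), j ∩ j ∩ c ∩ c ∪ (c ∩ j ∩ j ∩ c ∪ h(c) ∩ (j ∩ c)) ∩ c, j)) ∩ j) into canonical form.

Answer: c ∪ g(c ∩ d(c ∪ j, c ∪ j ∪ j, c ∪ j ∪ j) ∪ c ∩ d(c ∪ j, c ∪ j ∪ j, c ∪ j ∪ j) ∪ c ∩ d(c ∪ j, c ∪ j ∪ j, c ∪ j ∪ j) ∪ c ∩ d(c ∪ j, c ∪ j ∪ j, c ∪ j ∪ j) ∪ c ∩ d(c ∪ j, c ∪ j ∪ j, c ∪ j ∪ j) ∩ j ∩ j ∪ d(c ∪ j, c ∪ j ∪ j, c ∪ j ∪ j) ∩ j ∪ d(c ∪ j, c ∪ j ∪ j, c ∪ j ∪ j) ∩ j ∩ j ∩ j, c ∩ c ∩ c ∩ j ∩ j ∪ c ∩ c ∩ h(c) ∩ j ∪ c ∩ c ∩ j ∩ j, j) ∩ g(g(c ∪ c ∪ j ∪ j, c ∩ j, c ∩ c ∩ j), g(j, c, c) ∪ j ∪ j, g(d(c, j, c), g(j, j, j), c ∪ c ∪ j ∪ j)) ∩ j ∩ j ∪ g(c ∩ d(c ∪ j, c ∪ j ∪ j, c ∪ j ∪ j) ∪ c ∩ d(c ∪ j, c ∪ j ∪ j, c ∪ j ∪ j) ∪ c ∩ d(c ∪ j, c ∪ j ∪ j, c ∪ j ∪ j) ∪ c ∩ d(c ∪ j, c ∪ j ∪ j, c ∪ j ∪ j) ∪ c ∩ d(c ∪ j, c ∪ j ∪ j, c ∪ j ∪ j) ∩ j ∩ j ∪ d(c ∪ j, c ∪ j ∪ j, c ∪ j ∪ j) ∩ j ∪ d(c ∪ j, c ∪ j ∪ j, c ∪ j ∪ j) ∩ j ∩ j ∩ j, c ∩ c ∩ c ∩ j ∩ j ∪ c ∩ c ∩ h(c) ∩ j ∪ c ∩ c ∩ j ∩ j, j) ∩ h(c ∪ c ∪ c ∩ j ∪ j ∪ j ∩ j) ∩ j ∩ j ∪ j ∪ j ∪ j ∪ j

Derivation:
Distribute:  c ∪ j ∪ j ∪ g(c ∩ d(c ∪ j, c ∪ j ∪ j, c ∪ j ∪ j) ∪ c ∩ d(c ∪ j, c ∪ j ∪ j, c ∪ j ∪ j) ∪ c ∩ d(c ∪ j, c ∪ j ∪ j, c ∪ j ∪ j) ∪ c ∩ d(c ∪ j, c ∪ j ∪ j, c ∪ j ∪ j) ∪ c ∩ d(c ∪ j, c ∪ j ∪ j, c ∪ j ∪ j) ∩ j ∩ j ∪ d(c ∪ j, c ∪ j ∪ j, c ∪ j ∪ j) ∩ j ∪ d(c ∪ j, c ∪ j ∪ j, c ∪ j ∪ j) ∩ j ∩ j ∩ j, c ∩ c ∩ c ∩ j ∩ j ∪ c ∩ c ∩ h(c) ∩ j ∪ c ∩ c ∩ j ∩ j, j) ∩ h(c ∪ c ∪ c ∩ j ∪ j ∪ j ∩ j) ∩ j ∩ j ∪ j ∪ j ∪ g(c ∩ d(c ∪ j, c ∪ j ∪ j, c ∪ j ∪ j) ∪ c ∩ d(c ∪ j, c ∪ j ∪ j, c ∪ j ∪ j) ∪ c ∩ d(c ∪ j, c ∪ j ∪ j, c ∪ j ∪ j) ∪ c ∩ d(c ∪ j, c ∪ j ∪ j, c ∪ j ∪ j) ∪ c ∩ d(c ∪ j, c ∪ j ∪ j, c ∪ j ∪ j) ∩ j ∩ j ∪ d(c ∪ j, c ∪ j ∪ j, c ∪ j ∪ j) ∩ j ∪ d(c ∪ j, c ∪ j ∪ j, c ∪ j ∪ j) ∩ j ∩ j ∩ j, c ∩ c ∩ c ∩ j ∩ j ∪ c ∩ c ∩ h(c) ∩ j ∪ c ∩ c ∩ j ∩ j, j) ∩ g(g(c ∪ c ∪ j ∪ j, c ∩ j, c ∩ c ∩ j), g(j, c, c) ∪ j ∪ j, g(d(c, j, c), g(j, j, j), c ∪ c ∪ j ∪ j)) ∩ j ∩ j
Sort arguments:  c ∪ g(c ∩ d(c ∪ j, c ∪ j ∪ j, c ∪ j ∪ j) ∪ c ∩ d(c ∪ j, c ∪ j ∪ j, c ∪ j ∪ j) ∪ c ∩ d(c ∪ j, c ∪ j ∪ j, c ∪ j ∪ j) ∪ c ∩ d(c ∪ j, c ∪ j ∪ j, c ∪ j ∪ j) ∪ c ∩ d(c ∪ j, c ∪ j ∪ j, c ∪ j ∪ j) ∩ j ∩ j ∪ d(c ∪ j, c ∪ j ∪ j, c ∪ j ∪ j) ∩ j ∪ d(c ∪ j, c ∪ j ∪ j, c ∪ j ∪ j) ∩ j ∩ j ∩ j, c ∩ c ∩ c ∩ j ∩ j ∪ c ∩ c ∩ h(c) ∩ j ∪ c ∩ c ∩ j ∩ j, j) ∩ g(g(c ∪ c ∪ j ∪ j, c ∩ j, c ∩ c ∩ j), g(j, c, c) ∪ j ∪ j, g(d(c, j, c), g(j, j, j), c ∪ c ∪ j ∪ j)) ∩ j ∩ j ∪ g(c ∩ d(c ∪ j, c ∪ j ∪ j, c ∪ j ∪ j) ∪ c ∩ d(c ∪ j, c ∪ j ∪ j, c ∪ j ∪ j) ∪ c ∩ d(c ∪ j, c ∪ j ∪ j, c ∪ j ∪ j) ∪ c ∩ d(c ∪ j, c ∪ j ∪ j, c ∪ j ∪ j) ∪ c ∩ d(c ∪ j, c ∪ j ∪ j, c ∪ j ∪ j) ∩ j ∩ j ∪ d(c ∪ j, c ∪ j ∪ j, c ∪ j ∪ j) ∩ j ∪ d(c ∪ j, c ∪ j ∪ j, c ∪ j ∪ j) ∩ j ∩ j ∩ j, c ∩ c ∩ c ∩ j ∩ j ∪ c ∩ c ∩ h(c) ∩ j ∪ c ∩ c ∩ j ∩ j, j) ∩ h(c ∪ c ∪ c ∩ j ∪ j ∪ j ∩ j) ∩ j ∩ j ∪ j ∪ j ∪ j ∪ j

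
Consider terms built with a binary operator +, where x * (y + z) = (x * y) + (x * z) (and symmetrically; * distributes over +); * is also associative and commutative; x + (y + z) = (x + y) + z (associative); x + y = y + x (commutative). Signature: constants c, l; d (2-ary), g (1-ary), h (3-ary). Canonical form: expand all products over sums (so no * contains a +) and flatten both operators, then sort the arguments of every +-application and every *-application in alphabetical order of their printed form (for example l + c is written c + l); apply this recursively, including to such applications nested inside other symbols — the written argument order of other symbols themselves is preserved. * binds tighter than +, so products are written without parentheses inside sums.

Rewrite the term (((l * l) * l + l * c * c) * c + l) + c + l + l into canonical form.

Distribute:  c * l * l * l + c * c * c * l + l + c + l + l
Sort:  c + c * c * c * l + c * l * l * l + l + l + l

Answer: c + c * c * c * l + c * l * l * l + l + l + l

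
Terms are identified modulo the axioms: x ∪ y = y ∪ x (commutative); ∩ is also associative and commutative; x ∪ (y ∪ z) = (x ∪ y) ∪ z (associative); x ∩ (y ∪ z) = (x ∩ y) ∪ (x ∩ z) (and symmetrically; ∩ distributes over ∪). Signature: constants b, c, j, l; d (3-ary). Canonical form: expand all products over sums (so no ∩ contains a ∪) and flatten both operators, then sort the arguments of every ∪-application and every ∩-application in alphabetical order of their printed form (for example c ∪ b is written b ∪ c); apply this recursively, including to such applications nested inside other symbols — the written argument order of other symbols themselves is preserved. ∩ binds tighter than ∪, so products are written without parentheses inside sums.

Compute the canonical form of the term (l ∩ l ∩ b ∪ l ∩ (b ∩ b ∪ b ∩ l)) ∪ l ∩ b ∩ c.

Answer: b ∩ b ∩ l ∪ b ∩ c ∩ l ∪ b ∩ l ∩ l ∪ b ∩ l ∩ l

Derivation:
Distribute:  b ∩ l ∩ l ∪ b ∩ b ∩ l ∪ b ∩ l ∩ l ∪ b ∩ c ∩ l
Sort arguments:  b ∩ b ∩ l ∪ b ∩ c ∩ l ∪ b ∩ l ∩ l ∪ b ∩ l ∩ l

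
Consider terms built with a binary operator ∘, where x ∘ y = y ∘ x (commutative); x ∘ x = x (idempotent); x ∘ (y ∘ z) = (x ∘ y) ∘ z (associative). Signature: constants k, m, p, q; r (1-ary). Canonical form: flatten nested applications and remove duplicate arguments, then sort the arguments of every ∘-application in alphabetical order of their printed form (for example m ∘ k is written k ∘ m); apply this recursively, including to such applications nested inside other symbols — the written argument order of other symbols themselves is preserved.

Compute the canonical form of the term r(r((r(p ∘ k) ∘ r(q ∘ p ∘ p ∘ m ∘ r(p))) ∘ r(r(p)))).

Answer: r(r(r(k ∘ p) ∘ r(m ∘ p ∘ q ∘ r(p)) ∘ r(r(p))))

Derivation:
Work inside:  (r(p ∘ k) ∘ r(q ∘ p ∘ p ∘ m ∘ r(p))) ∘ r(r(p))
Merge nested applications:  r(p ∘ k) ∘ r(q ∘ p ∘ p ∘ m ∘ r(p)) ∘ r(r(p))
Inside:  r(p ∘ k)  →  r(k ∘ p)
Simplify inside:  r(q ∘ p ∘ p ∘ m ∘ r(p))  →  r(m ∘ p ∘ q ∘ r(p))
Sort:  r(k ∘ p) ∘ r(m ∘ p ∘ q ∘ r(p)) ∘ r(r(p))
Rebuild:  r(r(r(k ∘ p) ∘ r(m ∘ p ∘ q ∘ r(p)) ∘ r(r(p))))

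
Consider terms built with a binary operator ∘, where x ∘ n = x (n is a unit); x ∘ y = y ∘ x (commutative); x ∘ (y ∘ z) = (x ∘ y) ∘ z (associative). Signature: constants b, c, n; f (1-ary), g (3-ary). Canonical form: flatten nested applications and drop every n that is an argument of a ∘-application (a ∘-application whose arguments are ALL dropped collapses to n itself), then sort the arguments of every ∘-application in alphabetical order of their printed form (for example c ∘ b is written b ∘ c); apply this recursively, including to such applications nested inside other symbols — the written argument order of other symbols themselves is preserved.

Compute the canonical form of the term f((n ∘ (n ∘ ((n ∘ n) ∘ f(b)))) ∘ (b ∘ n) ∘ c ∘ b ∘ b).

Focus inside:  (n ∘ (n ∘ ((n ∘ n) ∘ f(b)))) ∘ (b ∘ n) ∘ c ∘ b ∘ b
Merge nested applications:  n ∘ n ∘ n ∘ n ∘ f(b) ∘ b ∘ n ∘ c ∘ b ∘ b
Units out:  drop n (×5)
Order the arguments:  b ∘ b ∘ b ∘ c ∘ f(b)
Reassemble:  f(b ∘ b ∘ b ∘ c ∘ f(b))

Answer: f(b ∘ b ∘ b ∘ c ∘ f(b))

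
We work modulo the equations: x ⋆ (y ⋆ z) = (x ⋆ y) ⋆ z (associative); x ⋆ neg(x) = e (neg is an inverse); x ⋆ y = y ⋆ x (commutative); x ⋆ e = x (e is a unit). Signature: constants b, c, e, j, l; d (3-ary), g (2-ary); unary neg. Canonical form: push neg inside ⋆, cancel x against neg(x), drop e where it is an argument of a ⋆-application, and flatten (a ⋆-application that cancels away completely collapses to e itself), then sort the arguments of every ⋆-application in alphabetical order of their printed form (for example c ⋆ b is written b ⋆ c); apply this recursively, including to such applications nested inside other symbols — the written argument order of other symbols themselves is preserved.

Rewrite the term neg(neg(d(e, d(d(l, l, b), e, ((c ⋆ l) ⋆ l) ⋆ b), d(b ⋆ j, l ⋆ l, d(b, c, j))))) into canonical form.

Answer: d(e, d(d(l, l, b), e, b ⋆ c ⋆ l ⋆ l), d(b ⋆ j, l ⋆ l, d(b, c, j)))

Derivation:
Push neg inside:  distribute neg over ⋆ and collapse double neg
Collect terms:  d(e, d(d(l, l, b), e, b ⋆ c ⋆ l ⋆ l), d(b ⋆ j, l ⋆ l, d(b, c, j)))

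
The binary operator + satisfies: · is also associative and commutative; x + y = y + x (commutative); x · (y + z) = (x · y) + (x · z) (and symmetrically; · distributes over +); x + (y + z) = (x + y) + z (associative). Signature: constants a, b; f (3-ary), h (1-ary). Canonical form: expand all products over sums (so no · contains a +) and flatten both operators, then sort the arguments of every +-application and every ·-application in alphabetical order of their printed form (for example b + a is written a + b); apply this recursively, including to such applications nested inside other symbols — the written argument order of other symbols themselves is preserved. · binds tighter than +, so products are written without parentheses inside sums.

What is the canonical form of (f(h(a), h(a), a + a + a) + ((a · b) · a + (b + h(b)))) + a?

Un-nest:  f(h(a), h(a), a + a + a) + a · a · b + b + h(b) + a
Sort arguments:  a + a · a · b + b + f(h(a), h(a), a + a + a) + h(b)

Answer: a + a · a · b + b + f(h(a), h(a), a + a + a) + h(b)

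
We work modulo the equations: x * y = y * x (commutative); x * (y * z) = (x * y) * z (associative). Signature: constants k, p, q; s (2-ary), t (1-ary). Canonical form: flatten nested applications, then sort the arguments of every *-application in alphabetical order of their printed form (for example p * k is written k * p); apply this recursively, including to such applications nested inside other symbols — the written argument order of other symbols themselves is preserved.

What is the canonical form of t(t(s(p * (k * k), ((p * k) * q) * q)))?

Answer: t(t(s(k * k * p, k * p * q * q)))

Derivation:
Work inside:  ((p * k) * q) * q
Flatten:  p * k * q * q
Sort arguments:  k * p * q * q
Put back:  t(t(s(k * k * p, k * p * q * q)))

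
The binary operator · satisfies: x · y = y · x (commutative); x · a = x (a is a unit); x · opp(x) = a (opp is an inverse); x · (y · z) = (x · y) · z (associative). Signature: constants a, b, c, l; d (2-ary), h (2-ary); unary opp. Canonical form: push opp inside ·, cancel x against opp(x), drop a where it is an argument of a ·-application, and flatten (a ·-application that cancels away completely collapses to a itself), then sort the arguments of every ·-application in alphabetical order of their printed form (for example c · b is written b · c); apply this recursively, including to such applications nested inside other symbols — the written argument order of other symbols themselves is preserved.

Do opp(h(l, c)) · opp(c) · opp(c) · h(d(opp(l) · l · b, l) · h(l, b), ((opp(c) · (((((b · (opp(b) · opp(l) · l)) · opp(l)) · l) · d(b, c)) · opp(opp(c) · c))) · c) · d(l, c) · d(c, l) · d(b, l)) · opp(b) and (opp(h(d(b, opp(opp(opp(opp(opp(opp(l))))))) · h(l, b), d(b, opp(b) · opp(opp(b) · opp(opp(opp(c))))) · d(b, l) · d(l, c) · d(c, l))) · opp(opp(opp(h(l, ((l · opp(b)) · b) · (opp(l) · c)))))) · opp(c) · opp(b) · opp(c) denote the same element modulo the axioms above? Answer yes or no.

Left:  opp(h(l, c)) · opp(c) · opp(c) · h(d(opp(l) · l · b, l) · h(l, b), ((opp(c) · (((((b · (opp(b) · opp(l) · l)) · opp(l)) · l) · d(b, c)) · opp(opp(c) · c))) · c) · d(l, c) · d(c, l) · d(b, l)) · opp(b)
  Push opp inside:  distribute opp over · and collapse double opp
  Collect:  opp(h(l, c)) · opp(c) · opp(c) · h(d(b, l) · h(l, b), d(b, c) · d(b, l) · d(c, l) · d(l, c)) · opp(b)
  Sort:  h(d(b, l) · h(l, b), d(b, c) · d(b, l) · d(c, l) · d(l, c)) · opp(b) · opp(c) · opp(c) · opp(h(l, c))
Right:  (opp(h(d(b, opp(opp(opp(opp(opp(opp(l))))))) · h(l, b), d(b, opp(b) · opp(opp(b) · opp(opp(opp(c))))) · d(b, l) · d(l, c) · d(c, l))) · opp(opp(opp(h(l, ((l · opp(b)) · b) · (opp(l) · c)))))) · opp(c) · opp(b) · opp(c)
  Push opp inside:  distribute opp over · and collapse double opp
  Collect:  opp(h(d(b, l) · h(l, b), d(b, c) · d(b, l) · d(c, l) · d(l, c))) · opp(h(l, c)) · opp(c) · opp(c) · opp(b)
  Sort:  opp(b) · opp(c) · opp(c) · opp(h(d(b, l) · h(l, b), d(b, c) · d(b, l) · d(c, l) · d(l, c))) · opp(h(l, c))

Answer: no — h(d(b, l) · h(l, b), d(b, c) · d(b, l) · d(c, l) · d(l, c)) · opp(b) · opp(c) · opp(c) · opp(h(l, c)) vs opp(b) · opp(c) · opp(c) · opp(h(d(b, l) · h(l, b), d(b, c) · d(b, l) · d(c, l) · d(l, c))) · opp(h(l, c))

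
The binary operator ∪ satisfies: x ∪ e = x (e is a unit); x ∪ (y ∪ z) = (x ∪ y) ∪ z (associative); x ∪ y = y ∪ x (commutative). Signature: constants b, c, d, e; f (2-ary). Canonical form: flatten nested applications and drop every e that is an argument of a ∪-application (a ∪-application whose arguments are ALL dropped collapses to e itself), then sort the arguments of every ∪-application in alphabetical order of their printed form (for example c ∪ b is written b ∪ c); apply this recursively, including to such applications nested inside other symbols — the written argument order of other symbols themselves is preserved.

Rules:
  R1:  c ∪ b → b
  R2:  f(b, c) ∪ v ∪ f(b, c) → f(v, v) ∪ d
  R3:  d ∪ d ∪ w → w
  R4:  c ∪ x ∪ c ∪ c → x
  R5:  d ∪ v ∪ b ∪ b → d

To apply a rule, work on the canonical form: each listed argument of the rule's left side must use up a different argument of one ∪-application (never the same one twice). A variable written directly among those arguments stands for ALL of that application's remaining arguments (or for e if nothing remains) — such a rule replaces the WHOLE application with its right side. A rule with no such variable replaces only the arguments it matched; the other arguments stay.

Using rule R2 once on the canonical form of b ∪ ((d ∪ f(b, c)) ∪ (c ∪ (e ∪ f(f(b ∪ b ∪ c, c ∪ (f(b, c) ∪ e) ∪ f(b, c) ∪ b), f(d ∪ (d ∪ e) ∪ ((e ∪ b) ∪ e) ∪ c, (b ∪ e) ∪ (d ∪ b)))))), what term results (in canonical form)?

Answer: b ∪ c ∪ d ∪ f(b, c) ∪ f(f(b ∪ b ∪ c, d ∪ f(b ∪ c, b ∪ c)), f(b ∪ c ∪ d ∪ d, b ∪ b ∪ d))

Derivation:
Canonical form:  b ∪ c ∪ d ∪ f(b, c) ∪ f(f(b ∪ b ∪ c, b ∪ c ∪ f(b, c) ∪ f(b, c)), f(b ∪ c ∪ d ∪ d, b ∪ b ∪ d))
Apply R2:  consuming f(b, c), f(b, c);  v := b ∪ c
Every leftover argument binds to the variable; the entire application is replaced.
Result:  b ∪ c ∪ d ∪ f(b, c) ∪ f(f(b ∪ b ∪ c, d ∪ f(b ∪ c, b ∪ c)), f(b ∪ c ∪ d ∪ d, b ∪ b ∪ d))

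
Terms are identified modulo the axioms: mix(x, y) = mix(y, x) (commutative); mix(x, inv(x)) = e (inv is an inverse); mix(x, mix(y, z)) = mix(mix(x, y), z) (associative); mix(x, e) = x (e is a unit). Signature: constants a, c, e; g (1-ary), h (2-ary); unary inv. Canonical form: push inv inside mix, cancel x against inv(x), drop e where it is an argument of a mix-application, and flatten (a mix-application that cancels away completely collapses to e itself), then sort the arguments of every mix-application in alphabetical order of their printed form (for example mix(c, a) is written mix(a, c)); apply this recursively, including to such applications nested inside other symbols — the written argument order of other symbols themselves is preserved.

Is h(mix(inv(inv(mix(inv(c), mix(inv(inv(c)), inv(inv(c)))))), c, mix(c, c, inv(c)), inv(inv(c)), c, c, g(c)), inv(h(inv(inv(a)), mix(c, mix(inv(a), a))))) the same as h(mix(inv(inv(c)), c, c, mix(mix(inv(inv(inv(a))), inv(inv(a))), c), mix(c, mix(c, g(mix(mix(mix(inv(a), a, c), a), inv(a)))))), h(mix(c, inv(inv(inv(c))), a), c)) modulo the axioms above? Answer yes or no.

Answer: no — h(mix(c, c, c, c, c, c, g(c)), inv(h(a, c))) vs h(mix(c, c, c, c, c, c, g(c)), h(a, c))

Derivation:
Left:  h(mix(inv(inv(mix(inv(c), mix(inv(inv(c)), inv(inv(c)))))), c, mix(c, c, inv(c)), inv(inv(c)), c, c, g(c)), inv(h(inv(inv(a)), mix(c, mix(inv(a), a)))))
  Descend into:  mix(inv(inv(mix(inv(c), mix(inv(inv(c)), inv(inv(c)))))), c, mix(c, c, inv(c)), inv(inv(c)), c, c, g(c))
  Push inv inside:  distribute inv over mix and collapse double inv
  Combine occurrences:  mix(c, c, c, c, c, c, g(c))
  Reassemble:  h(mix(c, c, c, c, c, c, g(c)), inv(h(a, c)))
Right:  h(mix(inv(inv(c)), c, c, mix(mix(inv(inv(inv(a))), inv(inv(a))), c), mix(c, mix(c, g(mix(mix(mix(inv(a), a, c), a), inv(a)))))), h(mix(c, inv(inv(inv(c))), a), c))
  Work inside:  mix(inv(inv(c)), c, c, mix(mix(inv(inv(inv(a))), inv(inv(a))), c), mix(c, mix(c, g(mix(mix(mix(inv(a), a, c), a), inv(a))))))
  Push inv inside:  distribute inv over mix and collapse double inv
  Inverses cancel:  a cancels
  Collect:  mix(c, c, c, c, c, c, g(c))
  Rebuild:  h(mix(c, c, c, c, c, c, g(c)), h(a, c))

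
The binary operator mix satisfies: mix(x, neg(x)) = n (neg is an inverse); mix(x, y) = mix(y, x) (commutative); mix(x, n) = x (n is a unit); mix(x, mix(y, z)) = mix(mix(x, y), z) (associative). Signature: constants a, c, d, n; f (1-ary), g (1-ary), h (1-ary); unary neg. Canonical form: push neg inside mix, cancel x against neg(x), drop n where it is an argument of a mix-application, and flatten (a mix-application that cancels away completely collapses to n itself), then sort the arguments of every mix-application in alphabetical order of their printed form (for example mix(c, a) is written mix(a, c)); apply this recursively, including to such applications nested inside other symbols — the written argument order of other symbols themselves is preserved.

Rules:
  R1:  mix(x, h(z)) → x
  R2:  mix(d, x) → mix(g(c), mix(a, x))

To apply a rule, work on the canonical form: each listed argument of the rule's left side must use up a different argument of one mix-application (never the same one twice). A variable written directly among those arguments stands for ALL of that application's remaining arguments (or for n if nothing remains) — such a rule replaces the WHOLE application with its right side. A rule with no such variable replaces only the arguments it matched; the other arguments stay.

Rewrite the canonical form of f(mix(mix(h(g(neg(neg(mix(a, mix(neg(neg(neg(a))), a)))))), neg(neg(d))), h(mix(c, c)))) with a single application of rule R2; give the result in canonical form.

Answer: f(mix(a, g(c), h(g(a)), h(mix(c, c))))

Derivation:
Canonical form:  f(mix(d, h(g(a)), h(mix(c, c))))
R2 matches:  uses d;  x := mix(h(g(a)), h(mix(c, c)))
The variable takes the whole remainder — replace the entire application.
New term:  f(mix(a, g(c), h(g(a)), h(mix(c, c))))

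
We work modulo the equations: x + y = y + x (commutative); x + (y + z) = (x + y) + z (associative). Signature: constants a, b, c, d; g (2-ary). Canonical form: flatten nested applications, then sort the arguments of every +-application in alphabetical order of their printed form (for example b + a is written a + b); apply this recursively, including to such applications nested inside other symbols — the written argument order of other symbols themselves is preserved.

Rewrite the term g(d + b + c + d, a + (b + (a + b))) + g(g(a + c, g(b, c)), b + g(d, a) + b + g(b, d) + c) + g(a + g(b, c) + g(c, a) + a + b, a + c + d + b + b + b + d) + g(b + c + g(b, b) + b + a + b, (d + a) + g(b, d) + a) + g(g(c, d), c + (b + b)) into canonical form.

Inside:  g(d + b + c + d, a + (b + (a + b)))  →  g(b + c + d + d, a + a + b + b)
Inside:  g(g(a + c, g(b, c)), b + g(d, a) + b + g(b, d) + c)  →  g(g(a + c, g(b, c)), b + b + c + g(b, d) + g(d, a))
Simplify inside:  g(a + g(b, c) + g(c, a) + a + b, a + c + d + b + b + b + d)  →  g(a + a + b + g(b, c) + g(c, a), a + b + b + b + c + d + d)
Sort:  g(a + a + b + g(b, c) + g(c, a), a + b + b + b + c + d + d) + g(a + b + b + b + c + g(b, b), a + a + d + g(b, d)) + g(b + c + d + d, a + a + b + b) + g(g(a + c, g(b, c)), b + b + c + g(b, d) + g(d, a)) + g(g(c, d), b + b + c)

Answer: g(a + a + b + g(b, c) + g(c, a), a + b + b + b + c + d + d) + g(a + b + b + b + c + g(b, b), a + a + d + g(b, d)) + g(b + c + d + d, a + a + b + b) + g(g(a + c, g(b, c)), b + b + c + g(b, d) + g(d, a)) + g(g(c, d), b + b + c)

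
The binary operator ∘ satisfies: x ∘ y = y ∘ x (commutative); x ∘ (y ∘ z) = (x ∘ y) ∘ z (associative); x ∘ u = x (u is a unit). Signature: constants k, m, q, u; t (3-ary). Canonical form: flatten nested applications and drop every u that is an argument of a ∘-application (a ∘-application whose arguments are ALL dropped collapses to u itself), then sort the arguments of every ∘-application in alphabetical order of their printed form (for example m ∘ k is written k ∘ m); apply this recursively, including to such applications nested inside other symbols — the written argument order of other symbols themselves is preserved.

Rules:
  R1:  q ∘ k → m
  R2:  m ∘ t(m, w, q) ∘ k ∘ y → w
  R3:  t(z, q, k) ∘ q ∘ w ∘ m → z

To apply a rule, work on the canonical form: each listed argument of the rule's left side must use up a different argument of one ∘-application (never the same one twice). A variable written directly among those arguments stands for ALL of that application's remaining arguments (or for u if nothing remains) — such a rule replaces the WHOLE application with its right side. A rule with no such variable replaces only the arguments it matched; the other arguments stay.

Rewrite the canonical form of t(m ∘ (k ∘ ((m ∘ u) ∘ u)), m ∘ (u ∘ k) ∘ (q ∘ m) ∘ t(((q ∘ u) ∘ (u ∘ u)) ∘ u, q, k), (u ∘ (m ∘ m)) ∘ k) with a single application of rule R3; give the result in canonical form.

Answer: t(k ∘ m ∘ m, q, k ∘ m ∘ m)

Derivation:
Canonical form:  t(k ∘ m ∘ m, k ∘ m ∘ m ∘ q ∘ t(q, q, k), k ∘ m ∘ m)
Match R3:  consume m, q, t(q, q, k);  w := k ∘ m, z := q
The extension variable absorbs all remaining arguments, so the whole application is rewritten.
Giving:  t(k ∘ m ∘ m, q, k ∘ m ∘ m)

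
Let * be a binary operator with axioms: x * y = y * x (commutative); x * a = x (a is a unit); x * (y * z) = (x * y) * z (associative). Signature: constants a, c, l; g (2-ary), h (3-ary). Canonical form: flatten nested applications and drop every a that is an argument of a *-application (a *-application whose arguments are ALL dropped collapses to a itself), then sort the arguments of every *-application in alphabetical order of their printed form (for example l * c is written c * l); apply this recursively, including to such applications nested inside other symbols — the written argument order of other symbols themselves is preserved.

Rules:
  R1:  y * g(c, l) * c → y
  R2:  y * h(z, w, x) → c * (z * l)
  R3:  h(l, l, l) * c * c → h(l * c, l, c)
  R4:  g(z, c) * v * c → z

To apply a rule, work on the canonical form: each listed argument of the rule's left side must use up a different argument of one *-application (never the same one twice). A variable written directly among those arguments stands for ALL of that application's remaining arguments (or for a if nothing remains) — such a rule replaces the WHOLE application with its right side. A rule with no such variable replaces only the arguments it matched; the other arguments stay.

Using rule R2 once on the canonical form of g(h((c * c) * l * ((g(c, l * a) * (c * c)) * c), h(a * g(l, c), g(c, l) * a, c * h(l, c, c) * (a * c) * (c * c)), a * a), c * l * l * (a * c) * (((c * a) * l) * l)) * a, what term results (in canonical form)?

Canonical form:  g(h(c * c * c * c * c * g(c, l) * l, h(g(l, c), g(c, l), c * c * c * c * h(l, c, c)), a), c * c * c * l * l * l * l)
Match R2:  consume h(l, c, c);  w := c, x := c, y := c * c * c * c, z := l
Every leftover argument binds to the variable; the entire application is replaced.
Result:  g(h(c * c * c * c * c * g(c, l) * l, h(g(l, c), g(c, l), c * l * l), a), c * c * c * l * l * l * l)

Answer: g(h(c * c * c * c * c * g(c, l) * l, h(g(l, c), g(c, l), c * l * l), a), c * c * c * l * l * l * l)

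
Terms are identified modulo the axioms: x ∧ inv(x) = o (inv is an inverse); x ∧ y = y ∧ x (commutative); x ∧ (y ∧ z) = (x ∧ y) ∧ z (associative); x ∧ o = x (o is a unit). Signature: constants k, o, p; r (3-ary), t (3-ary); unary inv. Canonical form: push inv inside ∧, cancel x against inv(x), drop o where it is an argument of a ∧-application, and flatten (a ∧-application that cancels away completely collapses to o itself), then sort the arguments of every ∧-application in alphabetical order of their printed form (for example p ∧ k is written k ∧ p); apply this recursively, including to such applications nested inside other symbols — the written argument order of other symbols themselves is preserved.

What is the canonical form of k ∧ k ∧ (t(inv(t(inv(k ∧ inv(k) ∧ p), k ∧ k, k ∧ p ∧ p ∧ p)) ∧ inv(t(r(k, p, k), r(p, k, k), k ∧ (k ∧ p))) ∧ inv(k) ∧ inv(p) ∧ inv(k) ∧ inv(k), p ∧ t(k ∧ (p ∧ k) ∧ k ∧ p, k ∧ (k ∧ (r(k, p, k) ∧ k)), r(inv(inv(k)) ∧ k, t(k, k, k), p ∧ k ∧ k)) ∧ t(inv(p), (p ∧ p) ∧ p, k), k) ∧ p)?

Answer: k ∧ k ∧ p ∧ t(inv(k) ∧ inv(k) ∧ inv(k) ∧ inv(p) ∧ inv(t(inv(p), k ∧ k, k ∧ p ∧ p ∧ p)) ∧ inv(t(r(k, p, k), r(p, k, k), k ∧ k ∧ p)), p ∧ t(inv(p), p ∧ p ∧ p, k) ∧ t(k ∧ k ∧ k ∧ p ∧ p, k ∧ k ∧ k ∧ r(k, p, k), r(k ∧ k, t(k, k, k), k ∧ k ∧ p)), k)

Derivation:
Push inv inside:  distribute inv over ∧ and collapse double inv
Collect terms:  k ∧ k ∧ t(inv(k) ∧ inv(k) ∧ inv(k) ∧ inv(p) ∧ inv(t(inv(p), k ∧ k, k ∧ p ∧ p ∧ p)) ∧ inv(t(r(k, p, k), r(p, k, k), k ∧ k ∧ p)), p ∧ t(inv(p), p ∧ p ∧ p, k) ∧ t(k ∧ k ∧ k ∧ p ∧ p, k ∧ k ∧ k ∧ r(k, p, k), r(k ∧ k, t(k, k, k), k ∧ k ∧ p)), k) ∧ p
Sort:  k ∧ k ∧ p ∧ t(inv(k) ∧ inv(k) ∧ inv(k) ∧ inv(p) ∧ inv(t(inv(p), k ∧ k, k ∧ p ∧ p ∧ p)) ∧ inv(t(r(k, p, k), r(p, k, k), k ∧ k ∧ p)), p ∧ t(inv(p), p ∧ p ∧ p, k) ∧ t(k ∧ k ∧ k ∧ p ∧ p, k ∧ k ∧ k ∧ r(k, p, k), r(k ∧ k, t(k, k, k), k ∧ k ∧ p)), k)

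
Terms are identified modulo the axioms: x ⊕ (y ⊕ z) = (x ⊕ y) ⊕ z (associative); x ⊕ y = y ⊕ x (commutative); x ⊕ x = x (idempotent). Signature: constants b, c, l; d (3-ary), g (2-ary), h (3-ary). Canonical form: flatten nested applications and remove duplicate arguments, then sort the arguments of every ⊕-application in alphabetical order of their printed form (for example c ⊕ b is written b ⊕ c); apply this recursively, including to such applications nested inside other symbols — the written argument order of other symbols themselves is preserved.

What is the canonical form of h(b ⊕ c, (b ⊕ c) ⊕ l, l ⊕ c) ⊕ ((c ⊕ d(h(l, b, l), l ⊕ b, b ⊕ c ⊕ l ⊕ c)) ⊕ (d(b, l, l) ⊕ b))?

Answer: b ⊕ c ⊕ d(b, l, l) ⊕ d(h(l, b, l), b ⊕ l, b ⊕ c ⊕ l) ⊕ h(b ⊕ c, b ⊕ c ⊕ l, c ⊕ l)

Derivation:
Un-nest:  h(b ⊕ c, (b ⊕ c) ⊕ l, l ⊕ c) ⊕ c ⊕ d(h(l, b, l), l ⊕ b, b ⊕ c ⊕ l ⊕ c) ⊕ d(b, l, l) ⊕ b
Simplify inside:  h(b ⊕ c, (b ⊕ c) ⊕ l, l ⊕ c)  →  h(b ⊕ c, b ⊕ c ⊕ l, c ⊕ l)
Inside:  d(h(l, b, l), l ⊕ b, b ⊕ c ⊕ l ⊕ c)  →  d(h(l, b, l), b ⊕ l, b ⊕ c ⊕ l)
Order the arguments:  b ⊕ c ⊕ d(b, l, l) ⊕ d(h(l, b, l), b ⊕ l, b ⊕ c ⊕ l) ⊕ h(b ⊕ c, b ⊕ c ⊕ l, c ⊕ l)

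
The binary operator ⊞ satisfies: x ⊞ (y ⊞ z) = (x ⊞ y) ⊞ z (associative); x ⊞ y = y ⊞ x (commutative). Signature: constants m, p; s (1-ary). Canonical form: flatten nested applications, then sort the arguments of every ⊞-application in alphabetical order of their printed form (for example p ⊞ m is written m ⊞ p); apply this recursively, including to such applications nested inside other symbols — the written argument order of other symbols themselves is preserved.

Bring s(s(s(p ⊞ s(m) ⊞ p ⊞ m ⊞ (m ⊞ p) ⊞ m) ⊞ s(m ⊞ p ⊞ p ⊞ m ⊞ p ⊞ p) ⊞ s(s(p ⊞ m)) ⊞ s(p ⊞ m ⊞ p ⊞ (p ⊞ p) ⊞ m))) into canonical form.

Answer: s(s(s(m ⊞ m ⊞ m ⊞ p ⊞ p ⊞ p ⊞ s(m)) ⊞ s(m ⊞ m ⊞ p ⊞ p ⊞ p ⊞ p) ⊞ s(m ⊞ m ⊞ p ⊞ p ⊞ p ⊞ p) ⊞ s(s(m ⊞ p))))

Derivation:
Descend into:  s(p ⊞ s(m) ⊞ p ⊞ m ⊞ (m ⊞ p) ⊞ m) ⊞ s(m ⊞ p ⊞ p ⊞ m ⊞ p ⊞ p) ⊞ s(s(p ⊞ m)) ⊞ s(p ⊞ m ⊞ p ⊞ (p ⊞ p) ⊞ m)
Canonicalize subterm:  s(p ⊞ s(m) ⊞ p ⊞ m ⊞ (m ⊞ p) ⊞ m)  →  s(m ⊞ m ⊞ m ⊞ p ⊞ p ⊞ p ⊞ s(m))
Simplify inside:  s(m ⊞ p ⊞ p ⊞ m ⊞ p ⊞ p)  →  s(m ⊞ m ⊞ p ⊞ p ⊞ p ⊞ p)
Simplify inside:  s(s(p ⊞ m))  →  s(s(m ⊞ p))
Order the arguments:  s(m ⊞ m ⊞ m ⊞ p ⊞ p ⊞ p ⊞ s(m)) ⊞ s(m ⊞ m ⊞ p ⊞ p ⊞ p ⊞ p) ⊞ s(m ⊞ m ⊞ p ⊞ p ⊞ p ⊞ p) ⊞ s(s(m ⊞ p))
Reassemble:  s(s(s(m ⊞ m ⊞ m ⊞ p ⊞ p ⊞ p ⊞ s(m)) ⊞ s(m ⊞ m ⊞ p ⊞ p ⊞ p ⊞ p) ⊞ s(m ⊞ m ⊞ p ⊞ p ⊞ p ⊞ p) ⊞ s(s(m ⊞ p))))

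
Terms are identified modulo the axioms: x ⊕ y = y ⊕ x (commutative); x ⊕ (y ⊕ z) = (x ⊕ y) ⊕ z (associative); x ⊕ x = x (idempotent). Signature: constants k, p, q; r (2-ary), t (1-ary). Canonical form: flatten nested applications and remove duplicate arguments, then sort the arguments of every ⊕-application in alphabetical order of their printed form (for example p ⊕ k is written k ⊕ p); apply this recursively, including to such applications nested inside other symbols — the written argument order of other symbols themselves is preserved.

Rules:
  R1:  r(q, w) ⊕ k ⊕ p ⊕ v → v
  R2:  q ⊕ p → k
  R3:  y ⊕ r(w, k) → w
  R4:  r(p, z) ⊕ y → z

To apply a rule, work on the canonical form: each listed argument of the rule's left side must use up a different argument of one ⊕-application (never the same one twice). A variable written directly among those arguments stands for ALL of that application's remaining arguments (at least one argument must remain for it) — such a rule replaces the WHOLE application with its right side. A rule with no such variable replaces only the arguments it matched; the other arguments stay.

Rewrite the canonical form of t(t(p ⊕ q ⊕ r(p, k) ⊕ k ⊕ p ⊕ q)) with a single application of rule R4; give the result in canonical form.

Answer: t(t(k))

Derivation:
Canonical form:  t(t(k ⊕ p ⊕ q ⊕ r(p, k)))
R4 matches:  uses r(p, k);  y := k ⊕ p ⊕ q, z := k
The extension variable absorbs all remaining arguments, so the whole application is rewritten.
Giving:  t(t(k))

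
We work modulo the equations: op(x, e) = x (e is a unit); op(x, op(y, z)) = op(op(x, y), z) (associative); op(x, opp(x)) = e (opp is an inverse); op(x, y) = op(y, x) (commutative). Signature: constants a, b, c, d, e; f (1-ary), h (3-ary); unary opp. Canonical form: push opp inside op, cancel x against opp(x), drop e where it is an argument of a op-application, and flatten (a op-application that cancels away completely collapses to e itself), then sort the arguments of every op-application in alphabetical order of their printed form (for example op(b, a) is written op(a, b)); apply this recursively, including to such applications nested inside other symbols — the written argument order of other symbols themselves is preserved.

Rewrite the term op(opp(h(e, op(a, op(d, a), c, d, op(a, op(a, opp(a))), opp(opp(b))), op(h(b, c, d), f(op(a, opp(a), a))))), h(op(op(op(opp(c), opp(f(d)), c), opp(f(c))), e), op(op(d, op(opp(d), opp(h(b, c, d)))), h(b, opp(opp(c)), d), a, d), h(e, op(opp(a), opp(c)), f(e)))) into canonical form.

Answer: op(h(op(opp(f(c)), opp(f(d))), op(a, d), h(e, op(opp(a), opp(c)), f(e))), opp(h(e, op(a, a, a, b, c, d, d), op(f(a), h(b, c, d)))))

Derivation:
Push opp inside:  distribute opp over op and collapse double opp
Combine occurrences:  op(opp(h(e, op(a, a, a, b, c, d, d), op(f(a), h(b, c, d)))), h(op(opp(f(c)), opp(f(d))), op(a, d), h(e, op(opp(a), opp(c)), f(e))))
Sort:  op(h(op(opp(f(c)), opp(f(d))), op(a, d), h(e, op(opp(a), opp(c)), f(e))), opp(h(e, op(a, a, a, b, c, d, d), op(f(a), h(b, c, d)))))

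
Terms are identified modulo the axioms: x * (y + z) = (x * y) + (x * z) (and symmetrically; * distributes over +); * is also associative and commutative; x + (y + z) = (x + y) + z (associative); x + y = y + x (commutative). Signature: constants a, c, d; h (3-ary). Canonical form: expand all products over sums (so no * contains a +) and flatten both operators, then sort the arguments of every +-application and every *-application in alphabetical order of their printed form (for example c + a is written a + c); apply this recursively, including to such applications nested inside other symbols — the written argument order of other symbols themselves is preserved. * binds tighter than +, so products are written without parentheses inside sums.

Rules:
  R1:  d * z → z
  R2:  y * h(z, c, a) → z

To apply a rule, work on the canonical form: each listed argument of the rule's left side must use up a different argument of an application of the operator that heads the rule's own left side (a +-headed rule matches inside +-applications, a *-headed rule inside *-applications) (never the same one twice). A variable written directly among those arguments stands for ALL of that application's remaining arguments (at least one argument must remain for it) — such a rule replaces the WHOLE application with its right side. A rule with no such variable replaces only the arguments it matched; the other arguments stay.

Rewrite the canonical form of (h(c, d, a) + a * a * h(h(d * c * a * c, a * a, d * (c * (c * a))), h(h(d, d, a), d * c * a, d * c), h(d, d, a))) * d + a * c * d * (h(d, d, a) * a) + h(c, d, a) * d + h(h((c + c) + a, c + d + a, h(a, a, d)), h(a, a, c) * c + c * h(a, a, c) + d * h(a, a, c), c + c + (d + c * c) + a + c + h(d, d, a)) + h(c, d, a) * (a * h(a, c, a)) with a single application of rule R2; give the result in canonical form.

Answer: a + a * a * c * d * h(d, d, a) + a * a * d * h(h(a * c * c * d, a * a, a * c * c * d), h(h(d, d, a), a * c * d, c * d), h(d, d, a)) + d * h(c, d, a) + d * h(c, d, a) + h(h(a + c + c, a + c + d, h(a, a, d)), c * h(a, a, c) + c * h(a, a, c) + d * h(a, a, c), a + c + c + c + c * c + d + h(d, d, a))

Derivation:
Canonical form:  a * a * c * d * h(d, d, a) + a * a * d * h(h(a * c * c * d, a * a, a * c * c * d), h(h(d, d, a), a * c * d, c * d), h(d, d, a)) + a * h(a, c, a) * h(c, d, a) + d * h(c, d, a) + d * h(c, d, a) + h(h(a + c + c, a + c + d, h(a, a, d)), c * h(a, a, c) + c * h(a, a, c) + d * h(a, a, c), a + c + c + c + c * c + d + h(d, d, a))
Apply R2:  consuming h(a, c, a);  y := a * h(c, d, a), z := a
The extension variable absorbs all remaining arguments, so the whole application is rewritten.
Result:  a + a * a * c * d * h(d, d, a) + a * a * d * h(h(a * c * c * d, a * a, a * c * c * d), h(h(d, d, a), a * c * d, c * d), h(d, d, a)) + d * h(c, d, a) + d * h(c, d, a) + h(h(a + c + c, a + c + d, h(a, a, d)), c * h(a, a, c) + c * h(a, a, c) + d * h(a, a, c), a + c + c + c + c * c + d + h(d, d, a))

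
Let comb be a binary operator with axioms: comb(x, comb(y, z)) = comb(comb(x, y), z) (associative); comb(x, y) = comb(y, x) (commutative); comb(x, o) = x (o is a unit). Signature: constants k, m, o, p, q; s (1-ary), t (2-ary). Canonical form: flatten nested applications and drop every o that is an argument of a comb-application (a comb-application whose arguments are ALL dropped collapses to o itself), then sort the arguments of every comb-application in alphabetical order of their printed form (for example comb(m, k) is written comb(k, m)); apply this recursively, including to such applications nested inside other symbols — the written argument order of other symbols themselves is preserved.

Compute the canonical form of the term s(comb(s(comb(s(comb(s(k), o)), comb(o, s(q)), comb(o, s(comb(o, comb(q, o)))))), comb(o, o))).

Focus inside:  comb(s(comb(s(comb(s(k), o)), comb(o, s(q)), comb(o, s(comb(o, comb(q, o)))))), comb(o, o))
Merge nested applications:  comb(s(comb(s(comb(s(k), o)), comb(o, s(q)), comb(o, s(comb(o, comb(q, o)))))), o, o)
Inside:  s(comb(s(comb(s(k), o)), comb(o, s(q)), comb(o, s(comb(o, comb(q, o))))))  →  s(comb(s(q), s(q), s(s(k))))
Unit:  drop o (×2)
Order the arguments:  s(comb(s(q), s(q), s(s(k))))
Reassemble:  s(s(comb(s(q), s(q), s(s(k)))))

Answer: s(s(comb(s(q), s(q), s(s(k)))))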